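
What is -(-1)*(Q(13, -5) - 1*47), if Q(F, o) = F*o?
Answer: -112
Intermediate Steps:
-(-1)*(Q(13, -5) - 1*47) = -(-1)*(13*(-5) - 1*47) = -(-1)*(-65 - 47) = -(-1)*(-112) = -1*112 = -112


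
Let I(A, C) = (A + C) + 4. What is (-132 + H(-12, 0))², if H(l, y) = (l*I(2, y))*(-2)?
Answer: 144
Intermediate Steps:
I(A, C) = 4 + A + C
H(l, y) = -2*l*(6 + y) (H(l, y) = (l*(4 + 2 + y))*(-2) = (l*(6 + y))*(-2) = -2*l*(6 + y))
(-132 + H(-12, 0))² = (-132 - 2*(-12)*(6 + 0))² = (-132 - 2*(-12)*6)² = (-132 + 144)² = 12² = 144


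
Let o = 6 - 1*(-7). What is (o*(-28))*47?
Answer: -17108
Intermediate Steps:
o = 13 (o = 6 + 7 = 13)
(o*(-28))*47 = (13*(-28))*47 = -364*47 = -17108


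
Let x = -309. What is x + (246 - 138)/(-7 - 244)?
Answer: -77667/251 ≈ -309.43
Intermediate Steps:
x + (246 - 138)/(-7 - 244) = -309 + (246 - 138)/(-7 - 244) = -309 + 108/(-251) = -309 + 108*(-1/251) = -309 - 108/251 = -77667/251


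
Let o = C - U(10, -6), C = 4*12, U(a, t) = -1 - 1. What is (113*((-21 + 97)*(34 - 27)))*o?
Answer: 3005800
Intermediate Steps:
U(a, t) = -2
C = 48
o = 50 (o = 48 - 1*(-2) = 48 + 2 = 50)
(113*((-21 + 97)*(34 - 27)))*o = (113*((-21 + 97)*(34 - 27)))*50 = (113*(76*7))*50 = (113*532)*50 = 60116*50 = 3005800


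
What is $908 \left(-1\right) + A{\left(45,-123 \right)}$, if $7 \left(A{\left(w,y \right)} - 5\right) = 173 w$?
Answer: $\frac{1464}{7} \approx 209.14$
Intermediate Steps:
$A{\left(w,y \right)} = 5 + \frac{173 w}{7}$
$908 \left(-1\right) + A{\left(45,-123 \right)} = 908 \left(-1\right) + \left(5 + \frac{173}{7} \cdot 45\right) = -908 + \left(5 + \frac{7785}{7}\right) = -908 + \frac{7820}{7} = \frac{1464}{7}$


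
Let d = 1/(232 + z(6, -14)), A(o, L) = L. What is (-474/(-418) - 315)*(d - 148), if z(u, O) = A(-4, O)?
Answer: 96199467/2071 ≈ 46451.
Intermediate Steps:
z(u, O) = O
d = 1/218 (d = 1/(232 - 14) = 1/218 ≈ 0.0045872)
(-474/(-418) - 315)*(d - 148) = (-474/(-418) - 315)*(1/218 - 148) = (-474*(-1/418) - 315)*(-32263/218) = (237/209 - 315)*(-32263/218) = -65598/209*(-32263/218) = 96199467/2071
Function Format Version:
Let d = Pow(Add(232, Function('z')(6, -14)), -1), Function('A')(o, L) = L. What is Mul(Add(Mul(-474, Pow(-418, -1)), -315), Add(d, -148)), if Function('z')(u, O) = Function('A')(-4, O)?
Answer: Rational(96199467, 2071) ≈ 46451.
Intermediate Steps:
Function('z')(u, O) = O
d = Rational(1, 218) (d = Pow(Add(232, -14), -1) = Pow(218, -1) = Rational(1, 218) ≈ 0.0045872)
Mul(Add(Mul(-474, Pow(-418, -1)), -315), Add(d, -148)) = Mul(Add(Mul(-474, Pow(-418, -1)), -315), Add(Rational(1, 218), -148)) = Mul(Add(Mul(-474, Rational(-1, 418)), -315), Rational(-32263, 218)) = Mul(Add(Rational(237, 209), -315), Rational(-32263, 218)) = Mul(Rational(-65598, 209), Rational(-32263, 218)) = Rational(96199467, 2071)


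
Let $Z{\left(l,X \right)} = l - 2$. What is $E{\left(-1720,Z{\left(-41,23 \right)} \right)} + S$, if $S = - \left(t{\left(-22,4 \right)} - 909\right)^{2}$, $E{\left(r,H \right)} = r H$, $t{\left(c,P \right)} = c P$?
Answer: $-920049$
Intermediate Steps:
$t{\left(c,P \right)} = P c$
$Z{\left(l,X \right)} = -2 + l$
$E{\left(r,H \right)} = H r$
$S = -994009$ ($S = - \left(4 \left(-22\right) - 909\right)^{2} = - \left(-88 - 909\right)^{2} = - \left(-997\right)^{2} = \left(-1\right) 994009 = -994009$)
$E{\left(-1720,Z{\left(-41,23 \right)} \right)} + S = \left(-2 - 41\right) \left(-1720\right) - 994009 = \left(-43\right) \left(-1720\right) - 994009 = 73960 - 994009 = -920049$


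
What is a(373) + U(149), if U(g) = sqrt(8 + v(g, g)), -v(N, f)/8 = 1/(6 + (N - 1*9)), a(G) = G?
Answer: 373 + 2*sqrt(10585)/73 ≈ 375.82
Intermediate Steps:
v(N, f) = -8/(-3 + N) (v(N, f) = -8/(6 + (N - 1*9)) = -8/(6 + (N - 9)) = -8/(6 + (-9 + N)) = -8/(-3 + N))
U(g) = sqrt(8 - 8/(-3 + g))
a(373) + U(149) = 373 + sqrt(8 - 8/(-3 + 149)) = 373 + sqrt(8 - 8/146) = 373 + sqrt(8 - 8*1/146) = 373 + sqrt(8 - 4/73) = 373 + sqrt(580/73) = 373 + 2*sqrt(10585)/73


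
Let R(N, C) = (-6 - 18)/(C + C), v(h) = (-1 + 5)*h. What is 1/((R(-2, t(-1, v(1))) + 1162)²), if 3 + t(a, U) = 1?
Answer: 1/1364224 ≈ 7.3302e-7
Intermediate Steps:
v(h) = 4*h
t(a, U) = -2 (t(a, U) = -3 + 1 = -2)
R(N, C) = -12/C (R(N, C) = -24*1/(2*C) = -12/C)
1/((R(-2, t(-1, v(1))) + 1162)²) = 1/((-12/(-2) + 1162)²) = 1/((-12*(-½) + 1162)²) = 1/((6 + 1162)²) = 1/(1168²) = 1/1364224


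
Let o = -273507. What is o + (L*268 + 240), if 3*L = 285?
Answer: -247807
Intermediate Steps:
L = 95 (L = (1/3)*285 = 95)
o + (L*268 + 240) = -273507 + (95*268 + 240) = -273507 + (25460 + 240) = -273507 + 25700 = -247807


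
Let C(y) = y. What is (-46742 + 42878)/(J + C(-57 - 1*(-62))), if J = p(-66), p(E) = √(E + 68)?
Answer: -840 + 168*√2 ≈ -602.41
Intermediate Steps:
p(E) = √(68 + E)
J = √2 (J = √(68 - 66) = √2 ≈ 1.4142)
(-46742 + 42878)/(J + C(-57 - 1*(-62))) = (-46742 + 42878)/(√2 + (-57 - 1*(-62))) = -3864/(√2 + (-57 + 62)) = -3864/(√2 + 5) = -3864/(5 + √2)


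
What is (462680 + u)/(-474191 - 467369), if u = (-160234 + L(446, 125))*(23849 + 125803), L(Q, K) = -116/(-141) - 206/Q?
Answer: 62830508062037/2467122590 ≈ 25467.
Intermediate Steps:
L(Q, K) = 116/141 - 206/Q (L(Q, K) = -116*(-1/141) - 206/Q = 116/141 - 206/Q)
u = -251326881597228/10481 (u = (-160234 + (116/141 - 206/446))*(23849 + 125803) = (-160234 + (116/141 - 206*1/446))*149652 = (-160234 + (116/141 - 103/223))*149652 = (-160234 + 11345/31443)*149652 = -5038226317/31443*149652 = -251326881597228/10481 ≈ -2.3979e+10)
(462680 + u)/(-474191 - 467369) = (462680 - 251326881597228/10481)/(-474191 - 467369) = -251322032248148/10481/(-941560) = -251322032248148/10481*(-1/941560) = 62830508062037/2467122590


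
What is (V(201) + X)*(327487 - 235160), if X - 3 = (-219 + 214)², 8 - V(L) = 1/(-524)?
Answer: 1741748855/524 ≈ 3.3239e+6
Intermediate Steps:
V(L) = 4193/524 (V(L) = 8 - 1/(-524) = 8 - 1*(-1/524) = 8 + 1/524 = 4193/524)
X = 28 (X = 3 + (-219 + 214)² = 3 + (-5)² = 3 + 25 = 28)
(V(201) + X)*(327487 - 235160) = (4193/524 + 28)*(327487 - 235160) = (18865/524)*92327 = 1741748855/524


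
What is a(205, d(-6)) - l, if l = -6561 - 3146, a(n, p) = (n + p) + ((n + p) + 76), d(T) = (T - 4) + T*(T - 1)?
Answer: 10257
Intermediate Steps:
d(T) = -4 + T + T*(-1 + T) (d(T) = (-4 + T) + T*(-1 + T) = -4 + T + T*(-1 + T))
a(n, p) = 76 + 2*n + 2*p (a(n, p) = (n + p) + (76 + n + p) = 76 + 2*n + 2*p)
l = -9707
a(205, d(-6)) - l = (76 + 2*205 + 2*(-4 + (-6)²)) - 1*(-9707) = (76 + 410 + 2*(-4 + 36)) + 9707 = (76 + 410 + 2*32) + 9707 = (76 + 410 + 64) + 9707 = 550 + 9707 = 10257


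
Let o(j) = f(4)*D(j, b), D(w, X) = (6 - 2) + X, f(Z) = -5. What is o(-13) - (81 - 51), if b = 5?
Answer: -75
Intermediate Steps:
D(w, X) = 4 + X
o(j) = -45 (o(j) = -5*(4 + 5) = -5*9 = -45)
o(-13) - (81 - 51) = -45 - (81 - 51) = -45 - 1*30 = -45 - 30 = -75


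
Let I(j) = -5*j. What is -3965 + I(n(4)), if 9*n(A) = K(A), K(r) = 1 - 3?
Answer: -35675/9 ≈ -3963.9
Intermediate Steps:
K(r) = -2
n(A) = -2/9 (n(A) = (⅑)*(-2) = -2/9)
-3965 + I(n(4)) = -3965 - 5*(-2/9) = -3965 + 10/9 = -35675/9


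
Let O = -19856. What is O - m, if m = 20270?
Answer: -40126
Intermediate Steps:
O - m = -19856 - 1*20270 = -19856 - 20270 = -40126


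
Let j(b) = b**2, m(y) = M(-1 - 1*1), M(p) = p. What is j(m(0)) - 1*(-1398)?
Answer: 1402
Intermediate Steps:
m(y) = -2 (m(y) = -1 - 1*1 = -1 - 1 = -2)
j(m(0)) - 1*(-1398) = (-2)**2 - 1*(-1398) = 4 + 1398 = 1402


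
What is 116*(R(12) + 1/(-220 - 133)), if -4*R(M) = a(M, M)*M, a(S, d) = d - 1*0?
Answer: -1474244/353 ≈ -4176.3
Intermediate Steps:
a(S, d) = d (a(S, d) = d + 0 = d)
R(M) = -M²/4 (R(M) = -M*M/4 = -M²/4)
116*(R(12) + 1/(-220 - 133)) = 116*(-¼*12² + 1/(-220 - 133)) = 116*(-¼*144 + 1/(-353)) = 116*(-36 - 1/353) = 116*(-12709/353) = -1474244/353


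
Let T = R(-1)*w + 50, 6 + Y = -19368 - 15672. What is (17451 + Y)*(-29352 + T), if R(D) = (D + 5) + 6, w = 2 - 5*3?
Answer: 517856040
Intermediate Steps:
Y = -35046 (Y = -6 + (-19368 - 15672) = -6 - 35040 = -35046)
w = -13 (w = 2 - 15 = -13)
R(D) = 11 + D (R(D) = (5 + D) + 6 = 11 + D)
T = -80 (T = (11 - 1)*(-13) + 50 = 10*(-13) + 50 = -130 + 50 = -80)
(17451 + Y)*(-29352 + T) = (17451 - 35046)*(-29352 - 80) = -17595*(-29432) = 517856040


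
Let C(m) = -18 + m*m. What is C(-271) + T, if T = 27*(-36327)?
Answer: -907406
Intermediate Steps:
C(m) = -18 + m²
T = -980829
C(-271) + T = (-18 + (-271)²) - 980829 = (-18 + 73441) - 980829 = 73423 - 980829 = -907406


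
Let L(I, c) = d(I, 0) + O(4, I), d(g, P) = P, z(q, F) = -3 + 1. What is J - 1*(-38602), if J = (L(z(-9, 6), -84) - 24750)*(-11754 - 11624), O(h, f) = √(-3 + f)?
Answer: 578644102 - 23378*I*√5 ≈ 5.7864e+8 - 52275.0*I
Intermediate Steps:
z(q, F) = -2
L(I, c) = √(-3 + I) (L(I, c) = 0 + √(-3 + I) = √(-3 + I))
J = 578605500 - 23378*I*√5 (J = (√(-3 - 2) - 24750)*(-11754 - 11624) = (√(-5) - 24750)*(-23378) = (I*√5 - 24750)*(-23378) = (-24750 + I*√5)*(-23378) = 578605500 - 23378*I*√5 ≈ 5.7861e+8 - 52275.0*I)
J - 1*(-38602) = (578605500 - 23378*I*√5) - 1*(-38602) = (578605500 - 23378*I*√5) + 38602 = 578644102 - 23378*I*√5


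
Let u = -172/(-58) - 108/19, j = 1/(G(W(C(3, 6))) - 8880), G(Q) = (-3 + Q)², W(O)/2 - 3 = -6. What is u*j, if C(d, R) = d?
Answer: 214/692607 ≈ 0.00030898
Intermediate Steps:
W(O) = -6 (W(O) = 6 + 2*(-6) = 6 - 12 = -6)
j = -1/8799 (j = 1/((-3 - 6)² - 8880) = 1/((-9)² - 8880) = 1/(81 - 8880) = 1/(-8799) = -1/8799 ≈ -0.00011365)
u = -1498/551 (u = -172*(-1/58) - 108*1/19 = 86/29 - 108/19 = -1498/551 ≈ -2.7187)
u*j = -1498/551*(-1/8799) = 214/692607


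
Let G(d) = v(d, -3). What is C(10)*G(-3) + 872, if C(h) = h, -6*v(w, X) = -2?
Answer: 2626/3 ≈ 875.33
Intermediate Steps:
v(w, X) = 1/3 (v(w, X) = -1/6*(-2) = 1/3)
G(d) = 1/3
C(10)*G(-3) + 872 = 10*(1/3) + 872 = 10/3 + 872 = 2626/3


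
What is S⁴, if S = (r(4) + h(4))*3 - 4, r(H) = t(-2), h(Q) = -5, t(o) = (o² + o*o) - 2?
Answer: 1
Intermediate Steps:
t(o) = -2 + 2*o² (t(o) = (o² + o²) - 2 = 2*o² - 2 = -2 + 2*o²)
r(H) = 6 (r(H) = -2 + 2*(-2)² = -2 + 2*4 = -2 + 8 = 6)
S = -1 (S = (6 - 5)*3 - 4 = 1*3 - 4 = 3 - 4 = -1)
S⁴ = (-1)⁴ = 1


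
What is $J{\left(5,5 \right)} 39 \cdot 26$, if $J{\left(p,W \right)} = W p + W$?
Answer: $30420$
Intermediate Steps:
$J{\left(p,W \right)} = W + W p$
$J{\left(5,5 \right)} 39 \cdot 26 = 5 \left(1 + 5\right) 39 \cdot 26 = 5 \cdot 6 \cdot 39 \cdot 26 = 30 \cdot 39 \cdot 26 = 1170 \cdot 26 = 30420$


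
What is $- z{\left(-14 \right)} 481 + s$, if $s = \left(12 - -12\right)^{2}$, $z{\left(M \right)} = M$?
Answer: $7310$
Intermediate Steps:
$s = 576$ ($s = \left(12 + 12\right)^{2} = 24^{2} = 576$)
$- z{\left(-14 \right)} 481 + s = \left(-1\right) \left(-14\right) 481 + 576 = 14 \cdot 481 + 576 = 6734 + 576 = 7310$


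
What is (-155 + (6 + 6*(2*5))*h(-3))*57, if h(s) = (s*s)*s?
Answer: -110409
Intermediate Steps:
h(s) = s**3 (h(s) = s**2*s = s**3)
(-155 + (6 + 6*(2*5))*h(-3))*57 = (-155 + (6 + 6*(2*5))*(-3)**3)*57 = (-155 + (6 + 6*10)*(-27))*57 = (-155 + (6 + 60)*(-27))*57 = (-155 + 66*(-27))*57 = (-155 - 1782)*57 = -1937*57 = -110409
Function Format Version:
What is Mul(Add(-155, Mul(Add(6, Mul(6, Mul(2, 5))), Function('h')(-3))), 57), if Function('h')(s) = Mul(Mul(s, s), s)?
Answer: -110409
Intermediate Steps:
Function('h')(s) = Pow(s, 3) (Function('h')(s) = Mul(Pow(s, 2), s) = Pow(s, 3))
Mul(Add(-155, Mul(Add(6, Mul(6, Mul(2, 5))), Function('h')(-3))), 57) = Mul(Add(-155, Mul(Add(6, Mul(6, Mul(2, 5))), Pow(-3, 3))), 57) = Mul(Add(-155, Mul(Add(6, Mul(6, 10)), -27)), 57) = Mul(Add(-155, Mul(Add(6, 60), -27)), 57) = Mul(Add(-155, Mul(66, -27)), 57) = Mul(Add(-155, -1782), 57) = Mul(-1937, 57) = -110409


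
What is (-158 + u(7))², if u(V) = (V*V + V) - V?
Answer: 11881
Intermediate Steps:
u(V) = V² (u(V) = (V² + V) - V = (V + V²) - V = V²)
(-158 + u(7))² = (-158 + 7²)² = (-158 + 49)² = (-109)² = 11881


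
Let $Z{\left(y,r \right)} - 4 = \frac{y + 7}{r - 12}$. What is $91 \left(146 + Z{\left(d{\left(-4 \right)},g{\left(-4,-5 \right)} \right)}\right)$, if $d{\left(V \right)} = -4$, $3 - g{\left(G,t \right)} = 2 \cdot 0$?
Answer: $\frac{40859}{3} \approx 13620.0$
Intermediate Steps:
$g{\left(G,t \right)} = 3$ ($g{\left(G,t \right)} = 3 - 2 \cdot 0 = 3 - 0 = 3 + 0 = 3$)
$Z{\left(y,r \right)} = 4 + \frac{7 + y}{-12 + r}$ ($Z{\left(y,r \right)} = 4 + \frac{y + 7}{r - 12} = 4 + \frac{7 + y}{-12 + r}$)
$91 \left(146 + Z{\left(d{\left(-4 \right)},g{\left(-4,-5 \right)} \right)}\right) = 91 \left(146 + \frac{-41 - 4 + 4 \cdot 3}{-12 + 3}\right) = 91 \left(146 + \frac{-41 - 4 + 12}{-9}\right) = 91 \left(146 - - \frac{11}{3}\right) = 91 \left(146 + \frac{11}{3}\right) = 91 \cdot \frac{449}{3} = \frac{40859}{3}$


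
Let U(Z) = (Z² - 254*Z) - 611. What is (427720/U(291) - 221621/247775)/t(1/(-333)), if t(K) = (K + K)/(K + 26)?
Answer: -20408393519397/114381950 ≈ -1.7842e+5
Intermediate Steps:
U(Z) = -611 + Z² - 254*Z
t(K) = 2*K/(26 + K) (t(K) = (2*K)/(26 + K) = 2*K/(26 + K))
(427720/U(291) - 221621/247775)/t(1/(-333)) = (427720/(-611 + 291² - 254*291) - 221621/247775)/((2/(-333*(26 + 1/(-333))))) = (427720/(-611 + 84681 - 73914) - 221621*1/247775)/((2*(-1/333)/(26 - 1/333))) = (427720/10156 - 221621/247775)/((2*(-1/333)/(8657/333))) = (427720*(1/10156) - 221621/247775)/((2*(-1/333)*(333/8657))) = (106930/2539 - 221621/247775)/(-2/8657) = (25931885031/629100725)*(-8657/2) = -20408393519397/114381950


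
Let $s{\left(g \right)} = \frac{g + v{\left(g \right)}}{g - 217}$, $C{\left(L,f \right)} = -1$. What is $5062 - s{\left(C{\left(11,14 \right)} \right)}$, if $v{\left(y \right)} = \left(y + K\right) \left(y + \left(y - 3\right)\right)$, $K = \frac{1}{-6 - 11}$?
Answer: $\frac{18759845}{3706} \approx 5062.0$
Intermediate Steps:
$K = - \frac{1}{17}$ ($K = \frac{1}{-17} = - \frac{1}{17} \approx -0.058824$)
$v{\left(y \right)} = \left(-3 + 2 y\right) \left(- \frac{1}{17} + y\right)$ ($v{\left(y \right)} = \left(y - \frac{1}{17}\right) \left(y + \left(y - 3\right)\right) = \left(- \frac{1}{17} + y\right) \left(y + \left(y - 3\right)\right) = \left(- \frac{1}{17} + y\right) \left(y + \left(-3 + y\right)\right) = \left(- \frac{1}{17} + y\right) \left(-3 + 2 y\right) = \left(-3 + 2 y\right) \left(- \frac{1}{17} + y\right)$)
$s{\left(g \right)} = \frac{\frac{3}{17} + 2 g^{2} - \frac{36 g}{17}}{-217 + g}$ ($s{\left(g \right)} = \frac{g + \left(\frac{3}{17} + 2 g^{2} - \frac{53 g}{17}\right)}{g - 217} = \frac{\frac{3}{17} + 2 g^{2} - \frac{36 g}{17}}{-217 + g}$)
$5062 - s{\left(C{\left(11,14 \right)} \right)} = 5062 - \frac{3 - -36 + 34 \left(-1\right)^{2}}{17 \left(-217 - 1\right)} = 5062 - \frac{3 + 36 + 34 \cdot 1}{17 \left(-218\right)} = 5062 - \frac{1}{17} \left(- \frac{1}{218}\right) \left(3 + 36 + 34\right) = 5062 - \frac{1}{17} \left(- \frac{1}{218}\right) 73 = 5062 - - \frac{73}{3706} = 5062 + \frac{73}{3706} = \frac{18759845}{3706}$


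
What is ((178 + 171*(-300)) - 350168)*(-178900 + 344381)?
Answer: -66405870490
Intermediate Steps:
((178 + 171*(-300)) - 350168)*(-178900 + 344381) = ((178 - 51300) - 350168)*165481 = (-51122 - 350168)*165481 = -401290*165481 = -66405870490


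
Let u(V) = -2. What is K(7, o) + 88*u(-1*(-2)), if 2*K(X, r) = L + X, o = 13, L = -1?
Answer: -173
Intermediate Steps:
K(X, r) = -½ + X/2 (K(X, r) = (-1 + X)/2 = -½ + X/2)
K(7, o) + 88*u(-1*(-2)) = (-½ + (½)*7) + 88*(-2) = (-½ + 7/2) - 176 = 3 - 176 = -173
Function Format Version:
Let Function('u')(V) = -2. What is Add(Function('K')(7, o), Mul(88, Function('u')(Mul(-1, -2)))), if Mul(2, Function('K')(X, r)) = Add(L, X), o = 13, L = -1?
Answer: -173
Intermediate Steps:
Function('K')(X, r) = Add(Rational(-1, 2), Mul(Rational(1, 2), X)) (Function('K')(X, r) = Mul(Rational(1, 2), Add(-1, X)) = Add(Rational(-1, 2), Mul(Rational(1, 2), X)))
Add(Function('K')(7, o), Mul(88, Function('u')(Mul(-1, -2)))) = Add(Add(Rational(-1, 2), Mul(Rational(1, 2), 7)), Mul(88, -2)) = Add(Add(Rational(-1, 2), Rational(7, 2)), -176) = Add(3, -176) = -173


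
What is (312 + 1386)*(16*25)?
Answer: 679200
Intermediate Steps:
(312 + 1386)*(16*25) = 1698*400 = 679200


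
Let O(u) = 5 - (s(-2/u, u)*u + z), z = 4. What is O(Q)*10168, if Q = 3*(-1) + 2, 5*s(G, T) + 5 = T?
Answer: -10168/5 ≈ -2033.6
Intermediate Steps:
s(G, T) = -1 + T/5
Q = -1 (Q = -3 + 2 = -1)
O(u) = 1 - u*(-1 + u/5) (O(u) = 5 - ((-1 + u/5)*u + 4) = 5 - (u*(-1 + u/5) + 4) = 5 - (4 + u*(-1 + u/5)) = 5 + (-4 - u*(-1 + u/5)) = 1 - u*(-1 + u/5))
O(Q)*10168 = (1 - ⅕*(-1)*(-5 - 1))*10168 = (1 - ⅕*(-1)*(-6))*10168 = (1 - 6/5)*10168 = -⅕*10168 = -10168/5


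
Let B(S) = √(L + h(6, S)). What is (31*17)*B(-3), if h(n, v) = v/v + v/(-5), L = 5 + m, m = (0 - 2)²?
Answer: 527*√265/5 ≈ 1715.8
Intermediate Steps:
m = 4 (m = (-2)² = 4)
L = 9 (L = 5 + 4 = 9)
h(n, v) = 1 - v/5 (h(n, v) = 1 + v*(-⅕) = 1 - v/5)
B(S) = √(10 - S/5) (B(S) = √(9 + (1 - S/5)) = √(10 - S/5))
(31*17)*B(-3) = (31*17)*(√(250 - 5*(-3))/5) = 527*(√(250 + 15)/5) = 527*(√265/5) = 527*√265/5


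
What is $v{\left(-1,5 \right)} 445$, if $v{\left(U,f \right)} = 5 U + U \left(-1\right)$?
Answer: $-1780$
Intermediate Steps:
$v{\left(U,f \right)} = 4 U$ ($v{\left(U,f \right)} = 5 U - U = 4 U$)
$v{\left(-1,5 \right)} 445 = 4 \left(-1\right) 445 = \left(-4\right) 445 = -1780$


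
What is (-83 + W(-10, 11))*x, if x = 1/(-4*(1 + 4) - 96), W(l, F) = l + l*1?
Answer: 103/116 ≈ 0.88793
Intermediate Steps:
W(l, F) = 2*l (W(l, F) = l + l = 2*l)
x = -1/116 (x = 1/(-4*5 - 96) = 1/(-20 - 96) = 1/(-116) = -1/116 ≈ -0.0086207)
(-83 + W(-10, 11))*x = (-83 + 2*(-10))*(-1/116) = (-83 - 20)*(-1/116) = -103*(-1/116) = 103/116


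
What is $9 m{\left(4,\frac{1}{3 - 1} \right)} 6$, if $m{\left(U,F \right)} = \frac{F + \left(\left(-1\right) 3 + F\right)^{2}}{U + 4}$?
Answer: $\frac{729}{16} \approx 45.563$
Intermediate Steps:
$m{\left(U,F \right)} = \frac{F + \left(-3 + F\right)^{2}}{4 + U}$
$9 m{\left(4,\frac{1}{3 - 1} \right)} 6 = 9 \frac{\frac{1}{3 - 1} + \left(-3 + \frac{1}{3 - 1}\right)^{2}}{4 + 4} \cdot 6 = 9 \frac{\frac{1}{2} + \left(-3 + \frac{1}{2}\right)^{2}}{8} \cdot 6 = 9 \frac{\frac{1}{2} + \left(- \frac{5}{2}\right)^{2}}{8} \cdot 6 = 9 \frac{\frac{1}{2} + \frac{25}{4}}{8} \cdot 6 = 9 \cdot \frac{1}{8} \cdot \frac{27}{4} \cdot 6 = 9 \cdot \frac{27}{32} \cdot 6 = \frac{243}{32} \cdot 6 = \frac{729}{16}$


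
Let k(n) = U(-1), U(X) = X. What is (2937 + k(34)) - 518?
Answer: 2418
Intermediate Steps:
k(n) = -1
(2937 + k(34)) - 518 = (2937 - 1) - 518 = 2936 - 518 = 2418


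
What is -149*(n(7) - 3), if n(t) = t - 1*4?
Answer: 0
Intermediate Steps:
n(t) = -4 + t (n(t) = t - 4 = -4 + t)
-149*(n(7) - 3) = -149*((-4 + 7) - 3) = -149*(3 - 3) = -149*0 = 0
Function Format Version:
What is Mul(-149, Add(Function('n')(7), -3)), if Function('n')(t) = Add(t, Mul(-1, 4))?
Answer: 0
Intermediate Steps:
Function('n')(t) = Add(-4, t) (Function('n')(t) = Add(t, -4) = Add(-4, t))
Mul(-149, Add(Function('n')(7), -3)) = Mul(-149, Add(Add(-4, 7), -3)) = Mul(-149, Add(3, -3)) = Mul(-149, 0) = 0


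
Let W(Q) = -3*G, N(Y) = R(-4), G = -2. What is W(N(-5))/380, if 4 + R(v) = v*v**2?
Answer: 3/190 ≈ 0.015789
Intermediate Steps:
R(v) = -4 + v**3 (R(v) = -4 + v*v**2 = -4 + v**3)
N(Y) = -68 (N(Y) = -4 + (-4)**3 = -4 - 64 = -68)
W(Q) = 6 (W(Q) = -3*(-2) = 6)
W(N(-5))/380 = 6/380 = 6*(1/380) = 3/190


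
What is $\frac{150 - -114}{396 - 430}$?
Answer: $- \frac{132}{17} \approx -7.7647$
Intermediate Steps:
$\frac{150 - -114}{396 - 430} = \frac{150 + 114}{-34} = 264 \left(- \frac{1}{34}\right) = - \frac{132}{17}$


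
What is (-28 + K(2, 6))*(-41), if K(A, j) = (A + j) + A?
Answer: 738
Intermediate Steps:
K(A, j) = j + 2*A
(-28 + K(2, 6))*(-41) = (-28 + (6 + 2*2))*(-41) = (-28 + (6 + 4))*(-41) = (-28 + 10)*(-41) = -18*(-41) = 738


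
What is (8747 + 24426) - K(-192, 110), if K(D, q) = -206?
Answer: 33379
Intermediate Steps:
(8747 + 24426) - K(-192, 110) = (8747 + 24426) - 1*(-206) = 33173 + 206 = 33379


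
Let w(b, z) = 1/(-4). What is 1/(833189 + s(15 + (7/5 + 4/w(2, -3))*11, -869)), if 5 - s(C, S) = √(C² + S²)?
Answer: 20829850/17355286631891 + 5*√19409009/17355286631891 ≈ 1.2015e-6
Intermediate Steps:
w(b, z) = -¼
s(C, S) = 5 - √(C² + S²)
1/(833189 + s(15 + (7/5 + 4/w(2, -3))*11, -869)) = 1/(833189 + (5 - √((15 + (7/5 + 4/(-¼))*11)² + (-869)²))) = 1/(833189 + (5 - √((15 + (7*(⅕) + 4*(-4))*11)² + 755161))) = 1/(833189 + (5 - √((15 + (7/5 - 16)*11)² + 755161))) = 1/(833189 + (5 - √((15 - 73/5*11)² + 755161))) = 1/(833189 + (5 - √((15 - 803/5)² + 755161))) = 1/(833189 + (5 - √((-728/5)² + 755161))) = 1/(833189 + (5 - √(529984/25 + 755161))) = 1/(833189 + (5 - √(19409009/25))) = 1/(833189 + (5 - √19409009/5)) = 1/(833194 - √19409009/5)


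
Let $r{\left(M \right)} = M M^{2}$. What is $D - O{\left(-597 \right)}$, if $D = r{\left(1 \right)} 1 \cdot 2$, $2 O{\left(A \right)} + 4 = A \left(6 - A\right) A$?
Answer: $- \frac{214914619}{2} \approx -1.0746 \cdot 10^{8}$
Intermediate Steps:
$r{\left(M \right)} = M^{3}$
$O{\left(A \right)} = -2 + \frac{A^{2} \left(6 - A\right)}{2}$ ($O{\left(A \right)} = -2 + \frac{A \left(6 - A\right) A}{2} = -2 + \frac{A^{2} \left(6 - A\right)}{2}$)
$D = 2$ ($D = 1^{3} \cdot 1 \cdot 2 = 1 \cdot 1 \cdot 2 = 1 \cdot 2 = 2$)
$D - O{\left(-597 \right)} = 2 - \left(-2 + 3 \left(-597\right)^{2} - \frac{\left(-597\right)^{3}}{2}\right) = 2 - \left(-2 + 3 \cdot 356409 - - \frac{212776173}{2}\right) = 2 - \left(-2 + 1069227 + \frac{212776173}{2}\right) = 2 - \frac{214914623}{2} = - \frac{214914619}{2}$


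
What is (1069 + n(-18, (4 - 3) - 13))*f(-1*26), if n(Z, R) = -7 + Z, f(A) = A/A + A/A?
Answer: 2088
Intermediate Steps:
f(A) = 2 (f(A) = 1 + 1 = 2)
(1069 + n(-18, (4 - 3) - 13))*f(-1*26) = (1069 + (-7 - 18))*2 = (1069 - 25)*2 = 1044*2 = 2088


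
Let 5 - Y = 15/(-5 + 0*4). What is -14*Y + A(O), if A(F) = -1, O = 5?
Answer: -113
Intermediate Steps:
Y = 8 (Y = 5 - 15/(-5 + 0*4) = 5 - 15/(-5 + 0) = 5 - 15/(-5) = 5 - 15*(-1)/5 = 5 - 1*(-3) = 5 + 3 = 8)
-14*Y + A(O) = -14*8 - 1 = -112 - 1 = -113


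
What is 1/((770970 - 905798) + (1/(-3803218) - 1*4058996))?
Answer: -3803218/15950026925633 ≈ -2.3845e-7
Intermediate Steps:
1/((770970 - 905798) + (1/(-3803218) - 1*4058996)) = 1/(-134828 + (-1/3803218 - 4058996)) = 1/(-134828 - 15437246649129/3803218) = 1/(-15950026925633/3803218) = -3803218/15950026925633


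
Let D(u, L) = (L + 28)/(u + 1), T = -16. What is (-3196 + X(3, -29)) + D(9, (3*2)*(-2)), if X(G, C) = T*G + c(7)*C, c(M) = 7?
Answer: -17227/5 ≈ -3445.4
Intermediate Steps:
X(G, C) = -16*G + 7*C
D(u, L) = (28 + L)/(1 + u)
(-3196 + X(3, -29)) + D(9, (3*2)*(-2)) = (-3196 + (-16*3 + 7*(-29))) + (28 + (3*2)*(-2))/(1 + 9) = (-3196 + (-48 - 203)) + (28 + 6*(-2))/10 = (-3196 - 251) + (28 - 12)/10 = -3447 + (1/10)*16 = -3447 + 8/5 = -17227/5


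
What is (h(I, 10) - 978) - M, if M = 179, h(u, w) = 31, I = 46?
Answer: -1126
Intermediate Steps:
(h(I, 10) - 978) - M = (31 - 978) - 1*179 = -947 - 179 = -1126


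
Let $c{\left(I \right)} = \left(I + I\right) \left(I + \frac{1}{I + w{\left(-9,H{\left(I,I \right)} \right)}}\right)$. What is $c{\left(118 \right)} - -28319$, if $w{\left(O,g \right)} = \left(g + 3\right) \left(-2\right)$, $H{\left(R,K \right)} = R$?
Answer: $\frac{1741118}{31} \approx 56165.0$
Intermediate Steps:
$w{\left(O,g \right)} = -6 - 2 g$ ($w{\left(O,g \right)} = \left(3 + g\right) \left(-2\right) = -6 - 2 g$)
$c{\left(I \right)} = 2 I \left(I + \frac{1}{-6 - I}\right)$ ($c{\left(I \right)} = \left(I + I\right) \left(I + \frac{1}{I - \left(6 + 2 I\right)}\right) = 2 I \left(I + \frac{1}{-6 - I}\right)$)
$c{\left(118 \right)} - -28319 = 2 \cdot 118 \frac{1}{6 + 118} \left(-1 + 118^{2} + 6 \cdot 118\right) - -28319 = 2 \cdot 118 \cdot \frac{1}{124} \left(-1 + 13924 + 708\right) + 28319 = 2 \cdot 118 \cdot \frac{1}{124} \cdot 14631 + 28319 = \frac{863229}{31} + 28319 = \frac{1741118}{31}$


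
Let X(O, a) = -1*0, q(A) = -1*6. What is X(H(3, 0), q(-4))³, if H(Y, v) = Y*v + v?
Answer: 0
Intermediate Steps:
H(Y, v) = v + Y*v
q(A) = -6
X(O, a) = 0
X(H(3, 0), q(-4))³ = 0³ = 0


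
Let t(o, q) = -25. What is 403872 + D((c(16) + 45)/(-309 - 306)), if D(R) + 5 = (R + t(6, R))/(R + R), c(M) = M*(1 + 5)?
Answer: 18984335/47 ≈ 4.0392e+5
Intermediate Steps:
c(M) = 6*M (c(M) = M*6 = 6*M)
D(R) = -5 + (-25 + R)/(2*R) (D(R) = -5 + (R - 25)/(R + R) = -5 + (-25 + R)/((2*R)) = -5 + (-25 + R)*(1/(2*R)) = -5 + (-25 + R)/(2*R))
403872 + D((c(16) + 45)/(-309 - 306)) = 403872 + (-25 - 9*(6*16 + 45)/(-309 - 306))/(2*(((6*16 + 45)/(-309 - 306)))) = 403872 + (-25 - 9*(96 + 45)/(-615))/(2*(((96 + 45)/(-615)))) = 403872 + (-25 - 1269*(-1)/615)/(2*((141*(-1/615)))) = 403872 + (-25 - 9*(-47/205))/(2*(-47/205)) = 403872 + (1/2)*(-205/47)*(-25 + 423/205) = 403872 + (1/2)*(-205/47)*(-4702/205) = 403872 + 2351/47 = 18984335/47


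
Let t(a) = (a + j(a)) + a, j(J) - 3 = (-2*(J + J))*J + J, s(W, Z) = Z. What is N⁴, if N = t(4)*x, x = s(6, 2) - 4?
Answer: 92236816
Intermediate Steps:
j(J) = 3 + J - 4*J² (j(J) = 3 + ((-2*(J + J))*J + J) = 3 + ((-4*J)*J + J) = 3 + (-4*J² + J) = 3 + (J - 4*J²) = 3 + J - 4*J²)
t(a) = 3 - 4*a² + 3*a (t(a) = (a + (3 + a - 4*a²)) + a = (3 - 4*a² + 2*a) + a = 3 - 4*a² + 3*a)
x = -2 (x = 2 - 4 = -2)
N = 98 (N = (3 - 4*4² + 3*4)*(-2) = (3 - 4*16 + 12)*(-2) = (3 - 64 + 12)*(-2) = -49*(-2) = 98)
N⁴ = 98⁴ = 92236816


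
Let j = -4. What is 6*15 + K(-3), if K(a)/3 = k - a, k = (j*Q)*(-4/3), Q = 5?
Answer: 179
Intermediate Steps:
k = 80/3 (k = (-4*5)*(-4/3) = -(-80)/3 = -20*(-4/3) = 80/3 ≈ 26.667)
K(a) = 80 - 3*a (K(a) = 3*(80/3 - a) = 80 - 3*a)
6*15 + K(-3) = 6*15 + (80 - 3*(-3)) = 90 + (80 + 9) = 90 + 89 = 179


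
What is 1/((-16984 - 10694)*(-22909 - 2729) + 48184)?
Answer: 1/709656748 ≈ 1.4091e-9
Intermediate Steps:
1/((-16984 - 10694)*(-22909 - 2729) + 48184) = 1/(-27678*(-25638) + 48184) = 1/(709608564 + 48184) = 1/709656748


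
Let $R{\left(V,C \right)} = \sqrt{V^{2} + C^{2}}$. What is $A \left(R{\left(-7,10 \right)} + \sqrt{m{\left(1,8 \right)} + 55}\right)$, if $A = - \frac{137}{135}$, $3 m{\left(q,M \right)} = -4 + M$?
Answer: $- \frac{1781 \sqrt{3}}{405} - \frac{137 \sqrt{149}}{135} \approx -20.004$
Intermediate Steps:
$m{\left(q,M \right)} = - \frac{4}{3} + \frac{M}{3}$ ($m{\left(q,M \right)} = \frac{-4 + M}{3} = - \frac{4}{3} + \frac{M}{3}$)
$A = - \frac{137}{135}$ ($A = \left(-137\right) \frac{1}{135} = - \frac{137}{135} \approx -1.0148$)
$R{\left(V,C \right)} = \sqrt{C^{2} + V^{2}}$
$A \left(R{\left(-7,10 \right)} + \sqrt{m{\left(1,8 \right)} + 55}\right) = - \frac{137 \left(\sqrt{10^{2} + \left(-7\right)^{2}} + \sqrt{\left(- \frac{4}{3} + \frac{1}{3} \cdot 8\right) + 55}\right)}{135} = - \frac{137 \left(\sqrt{100 + 49} + \sqrt{\left(- \frac{4}{3} + \frac{8}{3}\right) + 55}\right)}{135} = - \frac{137 \left(\sqrt{149} + \sqrt{\frac{4}{3} + 55}\right)}{135} = - \frac{137 \left(\sqrt{149} + \sqrt{\frac{169}{3}}\right)}{135} = - \frac{137 \left(\sqrt{149} + \frac{13 \sqrt{3}}{3}\right)}{135} = - \frac{1781 \sqrt{3}}{405} - \frac{137 \sqrt{149}}{135}$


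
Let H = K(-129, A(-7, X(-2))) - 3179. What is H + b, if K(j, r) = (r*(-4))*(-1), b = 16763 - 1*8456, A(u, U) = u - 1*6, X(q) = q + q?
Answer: 5076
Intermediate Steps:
X(q) = 2*q
A(u, U) = -6 + u (A(u, U) = u - 6 = -6 + u)
b = 8307 (b = 16763 - 8456 = 8307)
K(j, r) = 4*r (K(j, r) = -4*r*(-1) = 4*r)
H = -3231 (H = 4*(-6 - 7) - 3179 = 4*(-13) - 3179 = -52 - 3179 = -3231)
H + b = -3231 + 8307 = 5076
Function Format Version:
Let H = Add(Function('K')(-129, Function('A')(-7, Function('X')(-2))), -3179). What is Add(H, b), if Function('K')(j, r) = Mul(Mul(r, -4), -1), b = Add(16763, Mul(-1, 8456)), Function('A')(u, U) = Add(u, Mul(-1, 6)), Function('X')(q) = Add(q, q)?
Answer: 5076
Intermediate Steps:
Function('X')(q) = Mul(2, q)
Function('A')(u, U) = Add(-6, u) (Function('A')(u, U) = Add(u, -6) = Add(-6, u))
b = 8307 (b = Add(16763, -8456) = 8307)
Function('K')(j, r) = Mul(4, r) (Function('K')(j, r) = Mul(Mul(-4, r), -1) = Mul(4, r))
H = -3231 (H = Add(Mul(4, Add(-6, -7)), -3179) = Add(Mul(4, -13), -3179) = Add(-52, -3179) = -3231)
Add(H, b) = Add(-3231, 8307) = 5076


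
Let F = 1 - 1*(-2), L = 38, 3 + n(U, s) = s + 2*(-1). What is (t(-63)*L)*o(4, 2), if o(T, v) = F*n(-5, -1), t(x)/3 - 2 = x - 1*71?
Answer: 270864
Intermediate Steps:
n(U, s) = -5 + s (n(U, s) = -3 + (s + 2*(-1)) = -3 + (s - 2) = -3 + (-2 + s) = -5 + s)
F = 3 (F = 1 + 2 = 3)
t(x) = -207 + 3*x (t(x) = 6 + 3*(x - 1*71) = 6 + 3*(x - 71) = 6 + 3*(-71 + x) = 6 + (-213 + 3*x) = -207 + 3*x)
o(T, v) = -18 (o(T, v) = 3*(-5 - 1) = 3*(-6) = -18)
(t(-63)*L)*o(4, 2) = ((-207 + 3*(-63))*38)*(-18) = ((-207 - 189)*38)*(-18) = -396*38*(-18) = -15048*(-18) = 270864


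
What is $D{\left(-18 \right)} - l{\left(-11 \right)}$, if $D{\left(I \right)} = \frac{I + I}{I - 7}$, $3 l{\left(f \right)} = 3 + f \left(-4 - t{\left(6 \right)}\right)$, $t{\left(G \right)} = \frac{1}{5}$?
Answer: $- \frac{374}{25} \approx -14.96$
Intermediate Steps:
$t{\left(G \right)} = \frac{1}{5}$
$l{\left(f \right)} = 1 - \frac{7 f}{5}$ ($l{\left(f \right)} = \frac{3 + f \left(-4 - \frac{1}{5}\right)}{3} = \frac{3 + f \left(- \frac{21}{5}\right)}{3} = \frac{3 - \frac{21 f}{5}}{3} = 1 - \frac{7 f}{5}$)
$D{\left(I \right)} = \frac{2 I}{-7 + I}$
$D{\left(-18 \right)} - l{\left(-11 \right)} = 2 \left(-18\right) \frac{1}{-7 - 18} - \left(1 - - \frac{77}{5}\right) = 2 \left(-18\right) \frac{1}{-25} - \left(1 + \frac{77}{5}\right) = 2 \left(-18\right) \left(- \frac{1}{25}\right) - \frac{82}{5} = \frac{36}{25} - \frac{82}{5} = - \frac{374}{25}$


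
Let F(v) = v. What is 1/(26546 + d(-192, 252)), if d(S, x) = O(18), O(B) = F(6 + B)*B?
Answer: 1/26978 ≈ 3.7067e-5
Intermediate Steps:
O(B) = B*(6 + B) (O(B) = (6 + B)*B = B*(6 + B))
d(S, x) = 432 (d(S, x) = 18*(6 + 18) = 18*24 = 432)
1/(26546 + d(-192, 252)) = 1/(26546 + 432) = 1/26978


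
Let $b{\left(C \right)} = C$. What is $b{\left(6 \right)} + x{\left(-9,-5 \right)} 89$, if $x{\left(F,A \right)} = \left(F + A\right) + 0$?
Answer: $-1240$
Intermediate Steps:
$x{\left(F,A \right)} = A + F$ ($x{\left(F,A \right)} = \left(A + F\right) + 0 = A + F$)
$b{\left(6 \right)} + x{\left(-9,-5 \right)} 89 = 6 + \left(-5 - 9\right) 89 = 6 - 1246 = -1240$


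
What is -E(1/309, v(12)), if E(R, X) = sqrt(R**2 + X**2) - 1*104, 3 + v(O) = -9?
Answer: 104 - sqrt(13749265)/309 ≈ 92.000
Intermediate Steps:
v(O) = -12 (v(O) = -3 - 9 = -12)
E(R, X) = -104 + sqrt(R**2 + X**2) (E(R, X) = sqrt(R**2 + X**2) - 104 = -104 + sqrt(R**2 + X**2))
-E(1/309, v(12)) = -(-104 + sqrt((1/309)**2 + (-12)**2)) = -(-104 + sqrt((1/309)**2 + 144)) = -(-104 + sqrt(1/95481 + 144)) = -(-104 + sqrt(13749265/95481)) = -(-104 + sqrt(13749265)/309) = 104 - sqrt(13749265)/309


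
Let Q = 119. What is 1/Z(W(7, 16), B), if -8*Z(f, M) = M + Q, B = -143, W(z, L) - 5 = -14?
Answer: ⅓ ≈ 0.33333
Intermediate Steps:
W(z, L) = -9 (W(z, L) = 5 - 14 = -9)
Z(f, M) = -119/8 - M/8 (Z(f, M) = -(M + 119)/8 = -(119 + M)/8 = -119/8 - M/8)
1/Z(W(7, 16), B) = 1/(-119/8 - ⅛*(-143)) = 1/(-119/8 + 143/8) = 1/3 = ⅓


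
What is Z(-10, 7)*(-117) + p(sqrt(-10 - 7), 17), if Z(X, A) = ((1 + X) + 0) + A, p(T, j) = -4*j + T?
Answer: 166 + I*sqrt(17) ≈ 166.0 + 4.1231*I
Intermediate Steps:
p(T, j) = T - 4*j
Z(X, A) = 1 + A + X (Z(X, A) = (1 + X) + A = 1 + A + X)
Z(-10, 7)*(-117) + p(sqrt(-10 - 7), 17) = (1 + 7 - 10)*(-117) + (sqrt(-10 - 7) - 4*17) = -2*(-117) + (sqrt(-17) - 68) = 234 + (I*sqrt(17) - 68) = 234 + (-68 + I*sqrt(17)) = 166 + I*sqrt(17)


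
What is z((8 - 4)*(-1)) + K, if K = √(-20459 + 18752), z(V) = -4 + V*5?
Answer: -24 + I*√1707 ≈ -24.0 + 41.316*I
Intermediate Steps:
z(V) = -4 + 5*V
K = I*√1707 (K = √(-1707) = I*√1707 ≈ 41.316*I)
z((8 - 4)*(-1)) + K = (-4 + 5*((8 - 4)*(-1))) + I*√1707 = (-4 + 5*(4*(-1))) + I*√1707 = (-4 + 5*(-4)) + I*√1707 = (-4 - 20) + I*√1707 = -24 + I*√1707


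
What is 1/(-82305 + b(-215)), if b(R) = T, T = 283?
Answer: -1/82022 ≈ -1.2192e-5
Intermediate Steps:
b(R) = 283
1/(-82305 + b(-215)) = 1/(-82305 + 283) = 1/(-82022) = -1/82022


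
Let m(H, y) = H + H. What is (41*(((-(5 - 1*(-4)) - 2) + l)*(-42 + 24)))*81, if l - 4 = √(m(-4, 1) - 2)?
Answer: 418446 - 59778*I*√10 ≈ 4.1845e+5 - 1.8903e+5*I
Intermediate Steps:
m(H, y) = 2*H
l = 4 + I*√10 (l = 4 + √(2*(-4) - 2) = 4 + √(-8 - 2) = 4 + √(-10) = 4 + I*√10 ≈ 4.0 + 3.1623*I)
(41*(((-(5 - 1*(-4)) - 2) + l)*(-42 + 24)))*81 = (41*(((-(5 - 1*(-4)) - 2) + (4 + I*√10))*(-42 + 24)))*81 = (41*(((-(5 + 4) - 2) + (4 + I*√10))*(-18)))*81 = (41*(((-1*9 - 2) + (4 + I*√10))*(-18)))*81 = (41*(((-9 - 2) + (4 + I*√10))*(-18)))*81 = (41*((-11 + (4 + I*√10))*(-18)))*81 = (41*((-7 + I*√10)*(-18)))*81 = (41*(126 - 18*I*√10))*81 = (5166 - 738*I*√10)*81 = 418446 - 59778*I*√10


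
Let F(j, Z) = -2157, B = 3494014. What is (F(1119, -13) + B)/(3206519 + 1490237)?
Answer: 3491857/4696756 ≈ 0.74346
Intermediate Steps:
(F(1119, -13) + B)/(3206519 + 1490237) = (-2157 + 3494014)/(3206519 + 1490237) = 3491857/4696756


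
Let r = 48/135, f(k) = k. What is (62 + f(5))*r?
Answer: 1072/45 ≈ 23.822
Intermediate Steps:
r = 16/45 (r = 48*(1/135) = 16/45 ≈ 0.35556)
(62 + f(5))*r = (62 + 5)*(16/45) = 67*(16/45) = 1072/45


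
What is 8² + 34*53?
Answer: 1866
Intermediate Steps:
8² + 34*53 = 64 + 1802 = 1866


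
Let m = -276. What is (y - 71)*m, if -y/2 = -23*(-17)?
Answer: 235428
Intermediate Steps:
y = -782 (y = -(-46)*(-17) = -2*391 = -782)
(y - 71)*m = (-782 - 71)*(-276) = -853*(-276) = 235428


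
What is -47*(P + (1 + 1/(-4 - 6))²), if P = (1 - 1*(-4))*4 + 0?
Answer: -97807/100 ≈ -978.07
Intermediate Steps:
P = 20 (P = (1 + 4)*4 + 0 = 5*4 + 0 = 20 + 0 = 20)
-47*(P + (1 + 1/(-4 - 6))²) = -47*(20 + (1 + 1/(-4 - 6))²) = -47*(20 + (1 + 1/(-10))²) = -47*(20 + (1 - ⅒)²) = -47*(20 + (9/10)²) = -47*(20 + 81/100) = -47*2081/100 = -97807/100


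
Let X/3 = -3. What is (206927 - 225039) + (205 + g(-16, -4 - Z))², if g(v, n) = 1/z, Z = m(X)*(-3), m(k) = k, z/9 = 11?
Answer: 234411904/9801 ≈ 23917.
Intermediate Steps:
z = 99 (z = 9*11 = 99)
X = -9 (X = 3*(-3) = -9)
Z = 27 (Z = -9*(-3) = 27)
g(v, n) = 1/99
(206927 - 225039) + (205 + g(-16, -4 - Z))² = (206927 - 225039) + (205 + 1/99)² = -18112 + (20296/99)² = -18112 + 411927616/9801 = 234411904/9801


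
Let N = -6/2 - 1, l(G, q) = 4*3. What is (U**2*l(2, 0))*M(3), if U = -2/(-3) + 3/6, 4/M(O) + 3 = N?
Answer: -28/3 ≈ -9.3333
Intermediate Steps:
l(G, q) = 12
N = -4 (N = -6/2 - 1 = -2*3/2 - 1 = -3 - 1 = -4)
M(O) = -4/7 (M(O) = 4/(-3 - 4) = 4/(-7) = 4*(-1/7) = -4/7)
U = 7/6 (U = -2*(-1/3) + 3*(1/6) = 2/3 + 1/2 = 7/6 ≈ 1.1667)
(U**2*l(2, 0))*M(3) = ((7/6)**2*12)*(-4/7) = ((49/36)*12)*(-4/7) = (49/3)*(-4/7) = -28/3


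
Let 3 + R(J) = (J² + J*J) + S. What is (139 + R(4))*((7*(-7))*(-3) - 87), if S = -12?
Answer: 9360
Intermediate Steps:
R(J) = -15 + 2*J² (R(J) = -3 + ((J² + J*J) - 12) = -3 + ((J² + J²) - 12) = -3 + (2*J² - 12) = -3 + (-12 + 2*J²) = -15 + 2*J²)
(139 + R(4))*((7*(-7))*(-3) - 87) = (139 + (-15 + 2*4²))*((7*(-7))*(-3) - 87) = (139 + (-15 + 2*16))*(-49*(-3) - 87) = (139 + (-15 + 32))*(147 - 87) = (139 + 17)*60 = 156*60 = 9360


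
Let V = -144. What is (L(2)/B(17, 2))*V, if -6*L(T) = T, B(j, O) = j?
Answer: 48/17 ≈ 2.8235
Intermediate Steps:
L(T) = -T/6
(L(2)/B(17, 2))*V = (-⅙*2/17)*(-144) = -⅓*1/17*(-144) = -1/51*(-144) = 48/17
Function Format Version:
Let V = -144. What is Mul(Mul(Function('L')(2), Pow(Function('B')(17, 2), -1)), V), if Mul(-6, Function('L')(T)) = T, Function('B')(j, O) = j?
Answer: Rational(48, 17) ≈ 2.8235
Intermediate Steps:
Function('L')(T) = Mul(Rational(-1, 6), T)
Mul(Mul(Function('L')(2), Pow(Function('B')(17, 2), -1)), V) = Mul(Mul(Mul(Rational(-1, 6), 2), Pow(17, -1)), -144) = Mul(Mul(Rational(-1, 3), Rational(1, 17)), -144) = Mul(Rational(-1, 51), -144) = Rational(48, 17)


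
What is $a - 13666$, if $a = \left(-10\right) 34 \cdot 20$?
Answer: $-20466$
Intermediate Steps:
$a = -6800$ ($a = \left(-340\right) 20 = -6800$)
$a - 13666 = -6800 - 13666 = -20466$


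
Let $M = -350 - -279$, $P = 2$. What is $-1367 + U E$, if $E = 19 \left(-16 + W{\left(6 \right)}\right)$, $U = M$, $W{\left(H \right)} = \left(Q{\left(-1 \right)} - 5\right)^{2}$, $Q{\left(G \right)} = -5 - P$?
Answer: $-174039$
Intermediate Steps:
$Q{\left(G \right)} = -7$ ($Q{\left(G \right)} = -5 - 2 = -7$)
$W{\left(H \right)} = 144$ ($W{\left(H \right)} = \left(-7 - 5\right)^{2} = \left(-12\right)^{2} = 144$)
$M = -71$ ($M = -350 + 279 = -71$)
$U = -71$
$E = 2432$ ($E = 19 \left(-16 + 144\right) = 19 \cdot 128 = 2432$)
$-1367 + U E = -1367 - 172672 = -174039$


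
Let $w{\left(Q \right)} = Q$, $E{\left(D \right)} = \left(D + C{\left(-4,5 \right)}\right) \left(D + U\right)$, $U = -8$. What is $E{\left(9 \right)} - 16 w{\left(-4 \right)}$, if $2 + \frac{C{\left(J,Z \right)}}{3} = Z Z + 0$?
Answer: $142$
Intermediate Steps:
$C{\left(J,Z \right)} = -6 + 3 Z^{2}$ ($C{\left(J,Z \right)} = -6 + 3 \left(Z Z + 0\right) = -6 + 3 \left(Z^{2} + 0\right) = -6 + 3 Z^{2}$)
$E{\left(D \right)} = \left(-8 + D\right) \left(69 + D\right)$ ($E{\left(D \right)} = \left(D - \left(6 - 3 \cdot 5^{2}\right)\right) \left(D - 8\right) = \left(D + \left(-6 + 3 \cdot 25\right)\right) \left(-8 + D\right) = \left(D + \left(-6 + 75\right)\right) \left(-8 + D\right) = \left(D + 69\right) \left(-8 + D\right) = \left(69 + D\right) \left(-8 + D\right) = \left(-8 + D\right) \left(69 + D\right)$)
$E{\left(9 \right)} - 16 w{\left(-4 \right)} = \left(-552 + 9^{2} + 61 \cdot 9\right) - -64 = \left(-552 + 81 + 549\right) + 64 = 78 + 64 = 142$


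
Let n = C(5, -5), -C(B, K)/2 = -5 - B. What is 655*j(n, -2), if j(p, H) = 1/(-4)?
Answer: -655/4 ≈ -163.75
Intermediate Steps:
C(B, K) = 10 + 2*B (C(B, K) = -2*(-5 - B) = 10 + 2*B)
n = 20 (n = 10 + 2*5 = 10 + 10 = 20)
j(p, H) = -1/4
655*j(n, -2) = 655*(-1/4) = -655/4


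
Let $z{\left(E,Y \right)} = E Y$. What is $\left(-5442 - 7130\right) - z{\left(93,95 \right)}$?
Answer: $-21407$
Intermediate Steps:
$\left(-5442 - 7130\right) - z{\left(93,95 \right)} = \left(-5442 - 7130\right) - 93 \cdot 95 = \left(-5442 - 7130\right) - 8835 = -12572 - 8835 = -21407$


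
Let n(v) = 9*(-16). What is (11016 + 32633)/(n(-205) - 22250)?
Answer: -43649/22394 ≈ -1.9491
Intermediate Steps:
n(v) = -144
(11016 + 32633)/(n(-205) - 22250) = (11016 + 32633)/(-144 - 22250) = 43649/(-22394) = 43649*(-1/22394) = -43649/22394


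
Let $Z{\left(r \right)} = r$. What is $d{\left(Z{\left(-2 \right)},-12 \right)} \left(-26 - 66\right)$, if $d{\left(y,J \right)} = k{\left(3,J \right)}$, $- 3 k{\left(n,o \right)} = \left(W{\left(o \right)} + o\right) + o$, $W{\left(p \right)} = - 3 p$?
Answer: $368$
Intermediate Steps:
$k{\left(n,o \right)} = \frac{o}{3}$ ($k{\left(n,o \right)} = - \frac{\left(- 3 o + o\right) + o}{3} = - \frac{- 2 o + o}{3} = - \frac{\left(-1\right) o}{3} = \frac{o}{3}$)
$d{\left(y,J \right)} = \frac{J}{3}$
$d{\left(Z{\left(-2 \right)},-12 \right)} \left(-26 - 66\right) = \frac{1}{3} \left(-12\right) \left(-26 - 66\right) = \left(-4\right) \left(-92\right) = 368$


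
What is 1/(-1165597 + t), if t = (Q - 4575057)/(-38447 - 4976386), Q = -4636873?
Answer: -5014833/5845265088371 ≈ -8.5793e-7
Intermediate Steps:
t = 9211930/5014833 (t = (-4636873 - 4575057)/(-38447 - 4976386) = -9211930/(-5014833) = -9211930*(-1/5014833) = 9211930/5014833 ≈ 1.8369)
1/(-1165597 + t) = 1/(-1165597 + 9211930/5014833) = 1/(-5845265088371/5014833) = -5014833/5845265088371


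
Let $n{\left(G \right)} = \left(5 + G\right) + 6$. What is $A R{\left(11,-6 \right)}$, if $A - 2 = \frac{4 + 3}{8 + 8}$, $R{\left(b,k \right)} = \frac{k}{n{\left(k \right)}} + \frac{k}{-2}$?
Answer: $\frac{351}{80} \approx 4.3875$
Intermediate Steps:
$n{\left(G \right)} = 11 + G$
$R{\left(b,k \right)} = - \frac{k}{2} + \frac{k}{11 + k}$ ($R{\left(b,k \right)} = \frac{k}{11 + k} + \frac{k}{-2} = \frac{k}{11 + k} + k \left(- \frac{1}{2}\right) = \frac{k}{11 + k} - \frac{k}{2} = - \frac{k}{2} + \frac{k}{11 + k}$)
$A = \frac{39}{16}$ ($A = 2 + \frac{4 + 3}{8 + 8} = 2 + \frac{7}{16} = \frac{39}{16} \approx 2.4375$)
$A R{\left(11,-6 \right)} = \frac{39 \cdot \frac{1}{2} \left(-6\right) \frac{1}{11 - 6} \left(-9 - -6\right)}{16} = \frac{39 \cdot \frac{1}{2} \left(-6\right) \frac{1}{5} \left(-9 + 6\right)}{16} = \frac{39 \cdot \frac{1}{2} \left(-6\right) \frac{1}{5} \left(-3\right)}{16} = \frac{39}{16} \cdot \frac{9}{5} = \frac{351}{80}$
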